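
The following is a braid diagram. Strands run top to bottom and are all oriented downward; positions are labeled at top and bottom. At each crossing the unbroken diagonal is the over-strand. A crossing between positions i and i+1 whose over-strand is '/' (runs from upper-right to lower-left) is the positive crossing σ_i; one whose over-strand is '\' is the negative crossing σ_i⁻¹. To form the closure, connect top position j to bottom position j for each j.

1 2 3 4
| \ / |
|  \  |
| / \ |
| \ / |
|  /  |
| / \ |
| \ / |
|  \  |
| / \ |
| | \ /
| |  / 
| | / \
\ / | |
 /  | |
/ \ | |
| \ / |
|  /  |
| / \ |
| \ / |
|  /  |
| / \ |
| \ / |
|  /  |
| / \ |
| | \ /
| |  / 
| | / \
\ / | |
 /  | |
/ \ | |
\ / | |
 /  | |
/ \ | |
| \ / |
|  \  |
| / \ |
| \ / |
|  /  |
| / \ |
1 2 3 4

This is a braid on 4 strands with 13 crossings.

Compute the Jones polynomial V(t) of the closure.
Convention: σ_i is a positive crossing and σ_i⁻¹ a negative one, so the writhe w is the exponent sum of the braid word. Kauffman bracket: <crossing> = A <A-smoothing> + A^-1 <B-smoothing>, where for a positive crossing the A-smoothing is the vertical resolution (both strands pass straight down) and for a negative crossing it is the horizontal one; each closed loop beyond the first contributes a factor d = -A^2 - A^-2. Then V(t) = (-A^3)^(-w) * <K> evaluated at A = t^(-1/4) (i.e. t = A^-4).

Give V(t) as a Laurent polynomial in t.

Reading the diagram top to bottom ('/'-over between positions i,i+1 = s_i, '\'-over = s_i^-1): braid word = s2^-1 s2 s2^-1 s3 s1 s2 s2 s2 s3 s1 s1 s2^-1 s2.
The presented braid s2^-1 s2 s2^-1 s3 s1 s2 s2 s2 s3 s1 s1 s2^-1 s2 on 4 strands reduces by inverse Markov moves (closure unchanged at each step):
  Deconjugate: the word is γ·β·γ⁻¹ with γ = s2^-1 s2 (prefix) and γ⁻¹ = s2^-1 s2 (suffix); strip both.
Reduced to β = s2^-1 s3 s1 s2 s2 s2 s3 s1 s1 on 4 strands, 9 crossings.
Compute on β:
Braid: s2^-1 s3 s1 s2 s2 s2 s3 s1 s1 on 4 strands, 9 crossings.
Writhe w = (#positive) - (#negative) = 8 - 1 = 7.
Computing the Kauffman bracket via state sum. There are 2^9 = 512 states.
Each crossing splits two ways (0=vertical, 1=horizontal). The state's weight is A^(#A-smoothings - #B-smoothings) * d^(loops - 1).
Tabulate the states by total A-exponent and number of loops L (A-exp: L × count):
  A^9: L=3 ×1
  A^7: L=2 ×5, L=4 ×4
  A^5: L=1 ×6, L=3 ×27, L=5 ×3
  A^3: L=2 ×57, L=4 ×26, L=6 ×1
  A^1: L=1 ×39, L=3 ×77, L=5 ×10
  A^-1: L=2 ×81, L=4 ×44, L=6 ×1
  A^-3: L=3 ×73, L=5 ×11
  A^-5: L=4 ×35, L=6 ×1
  A^-7: L=5 ×9
  A^-9: L=6 ×1
Each group contributes A^e * Σ count * d^(L-1):
Powers of d = -A^2 - A^-2: d^2 = A^4 + 2 + A^-4; d^3 = -A^6 - 3*A^2 - 3*A^-2 - A^-6; d^4 = A^8 + 4*A^4 + 6 + 4*A^-4 + A^-8; d^5 = -A^10 - 5*A^6 - 10*A^2 - 10*A^-2 - 5*A^-6 - A^-10.
  A^9 * (d^2) = A^13 + 2*A^9 + A^5
  A^7 * (5*d + 4*d^3) = -4*A^13 - 17*A^9 - 17*A^5 - 4*A
  A^5 * (6 + 27*d^2 + 3*d^4) = 3*A^13 + 39*A^9 + 78*A^5 + 39*A + 3*A^-3
  A^3 * (57*d + 26*d^3 + d^5) = -A^13 - 31*A^9 - 145*A^5 - 145*A - 31*A^-3 - A^-7
  A^1 * (39 + 77*d^2 + 10*d^4) = 10*A^9 + 117*A^5 + 253*A + 117*A^-3 + 10*A^-7
  A^-1 * (81*d + 44*d^3 + d^5) = -A^9 - 49*A^5 - 223*A - 223*A^-3 - 49*A^-7 - A^-11
  A^-3 * (73*d^2 + 11*d^4) = 11*A^5 + 117*A + 212*A^-3 + 117*A^-7 + 11*A^-11
  A^-5 * (35*d^3 + d^5) = -A^5 - 40*A - 115*A^-3 - 115*A^-7 - 40*A^-11 - A^-15
  A^-7 * (9*d^4) = 9*A + 36*A^-3 + 54*A^-7 + 36*A^-11 + 9*A^-15
  A^-9 * (d^5) = -A - 5*A^-3 - 10*A^-7 - 10*A^-11 - 5*A^-15 - A^-19
Summing the groups: <K> = -A^13 + 2*A^9 - 5*A^5 + 5*A - 6*A^-3 + 6*A^-7 - 4*A^-11 + 3*A^-15 - A^-19
Normalise by the writhe: (-A^3)^(-w) = (-A^3)^(-7) = -A^-21, so f(A) = -A^-21 * <K> = A^-8 - 2*A^-12 + 5*A^-16 - 5*A^-20 + 6*A^-24 - 6*A^-28 + 4*A^-32 - 3*A^-36 + A^-40.
Substitute A = t^(-1/4), i.e. A^e → t^(-e/4): V(t) = t^10 - 3*t^9 + 4*t^8 - 6*t^7 + 6*t^6 - 5*t^5 + 5*t^4 - 2*t^3 + t^2

Answer: t^10 - 3*t^9 + 4*t^8 - 6*t^7 + 6*t^6 - 5*t^5 + 5*t^4 - 2*t^3 + t^2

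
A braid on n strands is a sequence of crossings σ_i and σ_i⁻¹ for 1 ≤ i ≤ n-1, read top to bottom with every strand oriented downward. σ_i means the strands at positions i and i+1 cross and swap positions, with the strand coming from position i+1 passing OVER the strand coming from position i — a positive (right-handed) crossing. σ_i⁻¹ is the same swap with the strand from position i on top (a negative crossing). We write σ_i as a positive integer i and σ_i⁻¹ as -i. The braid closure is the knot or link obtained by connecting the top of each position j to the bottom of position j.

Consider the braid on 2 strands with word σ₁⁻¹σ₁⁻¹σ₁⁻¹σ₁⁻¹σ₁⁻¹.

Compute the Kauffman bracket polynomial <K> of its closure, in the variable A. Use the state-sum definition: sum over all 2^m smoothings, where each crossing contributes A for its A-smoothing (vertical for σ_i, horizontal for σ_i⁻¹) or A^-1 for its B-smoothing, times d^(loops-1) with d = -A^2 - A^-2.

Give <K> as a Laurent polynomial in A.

A^13 - A^9 + A^5 - A - A^-7

Derivation:
Braid: s1^-1 s1^-1 s1^-1 s1^-1 s1^-1 on 2 strands, 5 crossings.
Writhe w = (#positive) - (#negative) = 0 - 5 = -5.
State-sum expansion of <K>. There are 2^5 = 32 states.
For each crossing: s=0 is the vertical smoothing, s=1 horizontal. Crossing k contributes A^(sign_k * (1 - 2*s_k)); loop factor d = -A^2 - A^-2.
  state 00000: A-exp=-5, loops=2, term = A^-5 * d^1
  state 00001: A-exp=-3, loops=1, term = A^-3 * d^0
  state 00010: A-exp=-3, loops=1, term = A^-3 * d^0
  state 00011: A-exp=-1, loops=2, term = A^-1 * d^1
  state 00100: A-exp=-3, loops=1, term = A^-3 * d^0
  state 00101: A-exp=-1, loops=2, term = A^-1 * d^1
  state 00110: A-exp=-1, loops=2, term = A^-1 * d^1
  state 00111: A-exp=+1, loops=3, term = A^1 * d^2
  state 01000: A-exp=-3, loops=1, term = A^-3 * d^0
  state 01001: A-exp=-1, loops=2, term = A^-1 * d^1
  state 01010: A-exp=-1, loops=2, term = A^-1 * d^1
  state 01011: A-exp=+1, loops=3, term = A^1 * d^2
  state 01100: A-exp=-1, loops=2, term = A^-1 * d^1
  state 01101: A-exp=+1, loops=3, term = A^1 * d^2
  state 01110: A-exp=+1, loops=3, term = A^1 * d^2
  state 01111: A-exp=+3, loops=4, term = A^3 * d^3
  state 10000: A-exp=-3, loops=1, term = A^-3 * d^0
  state 10001: A-exp=-1, loops=2, term = A^-1 * d^1
  state 10010: A-exp=-1, loops=2, term = A^-1 * d^1
  state 10011: A-exp=+1, loops=3, term = A^1 * d^2
  state 10100: A-exp=-1, loops=2, term = A^-1 * d^1
  state 10101: A-exp=+1, loops=3, term = A^1 * d^2
  state 10110: A-exp=+1, loops=3, term = A^1 * d^2
  state 10111: A-exp=+3, loops=4, term = A^3 * d^3
  state 11000: A-exp=-1, loops=2, term = A^-1 * d^1
  state 11001: A-exp=+1, loops=3, term = A^1 * d^2
  state 11010: A-exp=+1, loops=3, term = A^1 * d^2
  state 11011: A-exp=+3, loops=4, term = A^3 * d^3
  state 11100: A-exp=+1, loops=3, term = A^1 * d^2
  state 11101: A-exp=+3, loops=4, term = A^3 * d^3
  state 11110: A-exp=+3, loops=4, term = A^3 * d^3
  state 11111: A-exp=+5, loops=5, term = A^5 * d^4
Collect the terms by A-exponent (count of states per loop number):
Powers of d = -A^2 - A^-2: d^2 = A^4 + 2 + A^-4; d^3 = -A^6 - 3*A^2 - 3*A^-2 - A^-6; d^4 = A^8 + 4*A^4 + 6 + 4*A^-4 + A^-8.
  A^5 * (d^4) = A^13 + 4*A^9 + 6*A^5 + 4*A + A^-3
  A^3 * (5*d^3) = -5*A^9 - 15*A^5 - 15*A - 5*A^-3
  A^1 * (10*d^2) = 10*A^5 + 20*A + 10*A^-3
  A^-1 * (10*d) = -10*A - 10*A^-3
  A^-3 * (5) = 5*A^-3
  A^-5 * (d) = -A^-3 - A^-7
Summing the groups: <K> = A^13 - A^9 + A^5 - A - A^-7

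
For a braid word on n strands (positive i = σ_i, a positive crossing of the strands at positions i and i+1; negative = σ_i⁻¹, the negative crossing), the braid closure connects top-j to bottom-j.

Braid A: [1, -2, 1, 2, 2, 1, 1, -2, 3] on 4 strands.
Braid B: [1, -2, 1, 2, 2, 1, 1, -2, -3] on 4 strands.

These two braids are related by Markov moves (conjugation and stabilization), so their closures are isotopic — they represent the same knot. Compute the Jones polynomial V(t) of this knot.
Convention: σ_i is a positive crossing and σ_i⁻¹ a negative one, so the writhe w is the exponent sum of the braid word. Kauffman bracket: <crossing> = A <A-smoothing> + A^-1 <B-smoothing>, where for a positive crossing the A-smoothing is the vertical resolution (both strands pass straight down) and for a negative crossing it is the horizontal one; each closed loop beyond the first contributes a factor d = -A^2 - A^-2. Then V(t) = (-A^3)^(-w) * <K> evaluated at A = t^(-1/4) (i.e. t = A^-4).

Markov-equivalent braids have isotopic closures, hence identical knot invariants. Strip the Markov moves from each word to reach a common short braid β, then compute V(t) once on β.
Braid A: s1 s2^-1 s1 s2 s2 s1 s1 s2^-1 s3 on 4 strands reduces by inverse Markov moves (closure unchanged at each step):
  Destabilize: the word has the form β·s3 where s3 occurs only as the final letter (β ∈ B_3); drop it and the last strand → 3 strands.
Reduced to β = s1 s2^-1 s1 s2 s2 s1 s1 s2^-1 on 3 strands, 8 crossings.
Braid B: s1 s2^-1 s1 s2 s2 s1 s1 s2^-1 s3^-1 on 4 strands reduces by inverse Markov moves (closure unchanged at each step):
  Destabilize: the word has the form β·s3^-1 where s3^-1 occurs only as the final letter (β ∈ B_3); drop it and the last strand → 3 strands.
Reduced to β = s1 s2^-1 s1 s2 s2 s1 s1 s2^-1 on 3 strands, 8 crossings.
Both give the same β = s1 s2^-1 s1 s2 s2 s1 s1 s2^-1 on 3 strands, so one state sum suffices:
Braid: s1 s2^-1 s1 s2 s2 s1 s1 s2^-1 on 3 strands, 8 crossings.
Writhe w = (#positive) - (#negative) = 6 - 2 = 4.
State-sum expansion of <K>. There are 2^8 = 256 states.
For each crossing: s=0 is the vertical smoothing, s=1 horizontal. Crossing k contributes A^(sign_k * (1 - 2*s_k)); loop factor d = -A^2 - A^-2.
Tabulate the states by total A-exponent and number of loops L (A-exp: L × count):
  A^8: L=3 ×1
  A^6: L=2 ×6, L=4 ×2
  A^4: L=1 ×11, L=3 ×16, L=5 ×1
  A^2: L=2 ×47, L=4 ×9
  A^0: L=1 ×26, L=3 ×43, L=5 ×1
  A^-2: L=2 ×41, L=4 ×15
  A^-4: L=3 ×26, L=5 ×2
  A^-6: L=4 ×8
  A^-8: L=5 ×1
Each group contributes A^e * Σ count * d^(L-1):
Powers of d = -A^2 - A^-2: d^2 = A^4 + 2 + A^-4; d^3 = -A^6 - 3*A^2 - 3*A^-2 - A^-6; d^4 = A^8 + 4*A^4 + 6 + 4*A^-4 + A^-8.
  A^8 * (d^2) = A^12 + 2*A^8 + A^4
  A^6 * (6*d + 2*d^3) = -2*A^12 - 12*A^8 - 12*A^4 - 2
  A^4 * (11 + 16*d^2 + d^4) = A^12 + 20*A^8 + 49*A^4 + 20 + A^-4
  A^2 * (47*d + 9*d^3) = -9*A^8 - 74*A^4 - 74 - 9*A^-4
  A^0 * (26 + 43*d^2 + d^4) = A^8 + 47*A^4 + 118 + 47*A^-4 + A^-8
  A^-2 * (41*d + 15*d^3) = -15*A^4 - 86 - 86*A^-4 - 15*A^-8
  A^-4 * (26*d^2 + 2*d^4) = 2*A^4 + 34 + 64*A^-4 + 34*A^-8 + 2*A^-12
  A^-6 * (8*d^3) = -8 - 24*A^-4 - 24*A^-8 - 8*A^-12
  A^-8 * (d^4) = 1 + 4*A^-4 + 6*A^-8 + 4*A^-12 + A^-16
Summing the groups: <K> = 2*A^8 - 2*A^4 + 3 - 3*A^-4 + 2*A^-8 - 2*A^-12 + A^-16
Normalise by the writhe: (-A^3)^(-w) = (-A^3)^(-4) = A^-12, so f(A) = A^-12 * <K> = 2*A^-4 - 2*A^-8 + 3*A^-12 - 3*A^-16 + 2*A^-20 - 2*A^-24 + A^-28.
Substitute A = t^(-1/4), i.e. A^e → t^(-e/4): V(t) = t^7 - 2*t^6 + 2*t^5 - 3*t^4 + 3*t^3 - 2*t^2 + 2*t

Answer: t^7 - 2*t^6 + 2*t^5 - 3*t^4 + 3*t^3 - 2*t^2 + 2*t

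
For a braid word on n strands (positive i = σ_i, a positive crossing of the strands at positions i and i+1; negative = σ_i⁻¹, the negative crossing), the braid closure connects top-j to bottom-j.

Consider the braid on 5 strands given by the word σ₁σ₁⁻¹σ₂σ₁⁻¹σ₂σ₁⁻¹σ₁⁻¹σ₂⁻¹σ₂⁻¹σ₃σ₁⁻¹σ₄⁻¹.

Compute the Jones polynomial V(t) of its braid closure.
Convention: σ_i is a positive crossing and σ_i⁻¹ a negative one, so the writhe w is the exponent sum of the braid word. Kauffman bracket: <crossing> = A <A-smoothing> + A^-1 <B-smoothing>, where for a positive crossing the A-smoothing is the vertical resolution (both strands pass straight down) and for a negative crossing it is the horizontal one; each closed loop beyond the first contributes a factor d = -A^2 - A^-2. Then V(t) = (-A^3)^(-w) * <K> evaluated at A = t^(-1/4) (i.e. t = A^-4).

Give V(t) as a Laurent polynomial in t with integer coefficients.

The presented braid s1 s1^-1 s2 s1^-1 s2 s1^-1 s1^-1 s2^-1 s2^-1 s3 s1^-1 s4^-1 on 5 strands reduces by inverse Markov moves (closure unchanged at each step):
  Destabilize: the word has the form β·s4^-1 where s4^-1 occurs only as the final letter (β ∈ B_4); drop it and the last strand → 4 strands.
  Deconjugate: the word is γ·β·γ⁻¹ with γ = s1 (prefix) and γ⁻¹ = s1^-1 (suffix); strip both.
  Destabilize: the word has the form β·s3 where s3 occurs only as the final letter (β ∈ B_3); drop it and the last strand → 3 strands.
Reduced to β = s1^-1 s2 s1^-1 s2 s1^-1 s1^-1 s2^-1 s2^-1 on 3 strands, 8 crossings.
Compute on β:
Braid: s1^-1 s2 s1^-1 s2 s1^-1 s1^-1 s2^-1 s2^-1 on 3 strands, 8 crossings.
Writhe w = (#positive) - (#negative) = 2 - 6 = -4.
State-sum expansion of <K>. There are 2^8 = 256 states.
Each crossing splits two ways (0=vertical, 1=horizontal). The state's weight is A^(#A-smoothings - #B-smoothings) * d^(loops - 1).
Tabulate the states by total A-exponent and number of loops L (A-exp: L × count):
  A^8: L=5 ×1
  A^6: L=4 ×8
  A^4: L=3 ×26, L=5 ×2
  A^2: L=2 ×41, L=4 ×15
  A^0: L=1 ×26, L=3 ×43, L=5 ×1
  A^-2: L=2 ×47, L=4 ×9
  A^-4: L=1 ×11, L=3 ×16, L=5 ×1
  A^-6: L=2 ×6, L=4 ×2
  A^-8: L=3 ×1
Each group contributes A^e * Σ count * d^(L-1):
Powers of d = -A^2 - A^-2: d^2 = A^4 + 2 + A^-4; d^3 = -A^6 - 3*A^2 - 3*A^-2 - A^-6; d^4 = A^8 + 4*A^4 + 6 + 4*A^-4 + A^-8.
  A^8 * (d^4) = A^16 + 4*A^12 + 6*A^8 + 4*A^4 + 1
  A^6 * (8*d^3) = -8*A^12 - 24*A^8 - 24*A^4 - 8
  A^4 * (26*d^2 + 2*d^4) = 2*A^12 + 34*A^8 + 64*A^4 + 34 + 2*A^-4
  A^2 * (41*d + 15*d^3) = -15*A^8 - 86*A^4 - 86 - 15*A^-4
  A^0 * (26 + 43*d^2 + d^4) = A^8 + 47*A^4 + 118 + 47*A^-4 + A^-8
  A^-2 * (47*d + 9*d^3) = -9*A^4 - 74 - 74*A^-4 - 9*A^-8
  A^-4 * (11 + 16*d^2 + d^4) = A^4 + 20 + 49*A^-4 + 20*A^-8 + A^-12
  A^-6 * (6*d + 2*d^3) = -2 - 12*A^-4 - 12*A^-8 - 2*A^-12
  A^-8 * (d^2) = A^-4 + 2*A^-8 + A^-12
Summing the groups: <K> = A^16 - 2*A^12 + 2*A^8 - 3*A^4 + 3 - 2*A^-4 + 2*A^-8
Normalise by the writhe: (-A^3)^(-w) = (-A^3)^(4) = A^12, so f(A) = A^12 * <K> = A^28 - 2*A^24 + 2*A^20 - 3*A^16 + 3*A^12 - 2*A^8 + 2*A^4.
Substitute A = t^(-1/4), i.e. A^e → t^(-e/4): V(t) = 2*t^-1 - 2*t^-2 + 3*t^-3 - 3*t^-4 + 2*t^-5 - 2*t^-6 + t^-7

Answer: 2*t^-1 - 2*t^-2 + 3*t^-3 - 3*t^-4 + 2*t^-5 - 2*t^-6 + t^-7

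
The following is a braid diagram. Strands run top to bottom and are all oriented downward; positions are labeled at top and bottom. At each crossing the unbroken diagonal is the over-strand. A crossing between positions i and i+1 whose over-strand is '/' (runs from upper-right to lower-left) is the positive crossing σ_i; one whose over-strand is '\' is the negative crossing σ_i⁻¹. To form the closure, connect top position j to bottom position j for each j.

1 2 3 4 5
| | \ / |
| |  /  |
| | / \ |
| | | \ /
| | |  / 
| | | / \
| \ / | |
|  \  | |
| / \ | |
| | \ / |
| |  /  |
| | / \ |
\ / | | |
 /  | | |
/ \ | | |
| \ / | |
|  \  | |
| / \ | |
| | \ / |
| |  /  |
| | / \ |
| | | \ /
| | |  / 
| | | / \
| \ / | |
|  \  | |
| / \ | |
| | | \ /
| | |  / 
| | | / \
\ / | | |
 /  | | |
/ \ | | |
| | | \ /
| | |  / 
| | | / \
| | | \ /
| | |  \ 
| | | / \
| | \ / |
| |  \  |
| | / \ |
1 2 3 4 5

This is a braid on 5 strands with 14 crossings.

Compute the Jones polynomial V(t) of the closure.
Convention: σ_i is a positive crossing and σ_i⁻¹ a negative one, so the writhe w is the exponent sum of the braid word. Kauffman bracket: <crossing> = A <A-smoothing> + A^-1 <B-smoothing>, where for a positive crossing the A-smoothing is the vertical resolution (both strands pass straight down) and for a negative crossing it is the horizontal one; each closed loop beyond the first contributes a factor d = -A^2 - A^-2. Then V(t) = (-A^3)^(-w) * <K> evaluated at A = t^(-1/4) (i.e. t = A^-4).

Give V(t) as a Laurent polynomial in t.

-t^8 + 3*t^7 - 5*t^6 + 8*t^5 - 10*t^4 + 10*t^3 - 10*t^2 + 8*t - 4 + 3*t^-1 - t^-2

Derivation:
Reading the diagram top to bottom ('/'-over between positions i,i+1 = s_i, '\'-over = s_i^-1): braid word = s3 s4 s2^-1 s3 s1 s2^-1 s3 s4 s2^-1 s4 s1 s4 s4^-1 s3^-1.
The presented braid s3 s4 s2^-1 s3 s1 s2^-1 s3 s4 s2^-1 s4 s1 s4 s4^-1 s3^-1 on 5 strands reduces by inverse Markov moves (closure unchanged at each step):
  Deconjugate: the word is γ·β·γ⁻¹ with γ = s3 s4 (prefix) and γ⁻¹ = s4^-1 s3^-1 (suffix); strip both.
Reduced to β = s2^-1 s3 s1 s2^-1 s3 s4 s2^-1 s4 s1 s4 on 5 strands, 10 crossings.
Compute on β:
Braid: s2^-1 s3 s1 s2^-1 s3 s4 s2^-1 s4 s1 s4 on 5 strands, 10 crossings.
Writhe w = (#positive) - (#negative) = 7 - 3 = 4.
Computing the Kauffman bracket via state sum. There are 2^10 = 1024 states.
For each crossing: s=0 is the vertical smoothing, s=1 horizontal. Crossing k contributes A^(sign_k * (1 - 2*s_k)); loop factor d = -A^2 - A^-2.
Tabulate the states by total A-exponent and number of loops L (A-exp: L × count):
  A^10: L=6 ×1
  A^8: L=5 ×10
  A^6: L=4 ×42, L=6 ×3
  A^4: L=3 ×95, L=5 ×24, L=7 ×1
  A^2: L=2 ×117, L=4 ×86, L=6 ×7
  A^0: L=1 ×63, L=3 ×157, L=5 ×32
  A^-2: L=2 ×120, L=4 ×87, L=6 ×3
  A^-4: L=3 ×99, L=5 ×21
  A^-6: L=4 ×43, L=6 ×2
  A^-8: L=5 ×10
  A^-10: L=6 ×1
Each group contributes A^e * Σ count * d^(L-1):
Powers of d = -A^2 - A^-2: d^2 = A^4 + 2 + A^-4; d^3 = -A^6 - 3*A^2 - 3*A^-2 - A^-6; d^4 = A^8 + 4*A^4 + 6 + 4*A^-4 + A^-8; d^5 = -A^10 - 5*A^6 - 10*A^2 - 10*A^-2 - 5*A^-6 - A^-10; d^6 = A^12 + 6*A^8 + 15*A^4 + 20 + 15*A^-4 + 6*A^-8 + A^-12.
  A^10 * (d^5) = -A^20 - 5*A^16 - 10*A^12 - 10*A^8 - 5*A^4 - 1
  A^8 * (10*d^4) = 10*A^16 + 40*A^12 + 60*A^8 + 40*A^4 + 10
  A^6 * (42*d^3 + 3*d^5) = -3*A^16 - 57*A^12 - 156*A^8 - 156*A^4 - 57 - 3*A^-4
  A^4 * (95*d^2 + 24*d^4 + d^6) = A^16 + 30*A^12 + 206*A^8 + 354*A^4 + 206 + 30*A^-4 + A^-8
  A^2 * (117*d + 86*d^3 + 7*d^5) = -7*A^12 - 121*A^8 - 445*A^4 - 445 - 121*A^-4 - 7*A^-8
  A^0 * (63 + 157*d^2 + 32*d^4) = 32*A^8 + 285*A^4 + 569 + 285*A^-4 + 32*A^-8
  A^-2 * (120*d + 87*d^3 + 3*d^5) = -3*A^8 - 102*A^4 - 411 - 411*A^-4 - 102*A^-8 - 3*A^-12
  A^-4 * (99*d^2 + 21*d^4) = 21*A^4 + 183 + 324*A^-4 + 183*A^-8 + 21*A^-12
  A^-6 * (43*d^3 + 2*d^5) = -2*A^4 - 53 - 149*A^-4 - 149*A^-8 - 53*A^-12 - 2*A^-16
  A^-8 * (10*d^4) = 10 + 40*A^-4 + 60*A^-8 + 40*A^-12 + 10*A^-16
  A^-10 * (d^5) = -1 - 5*A^-4 - 10*A^-8 - 10*A^-12 - 5*A^-16 - A^-20
Summing the groups: <K> = -A^20 + 3*A^16 - 4*A^12 + 8*A^8 - 10*A^4 + 10 - 10*A^-4 + 8*A^-8 - 5*A^-12 + 3*A^-16 - A^-20
Normalise by the writhe: (-A^3)^(-w) = (-A^3)^(-4) = A^-12, so f(A) = A^-12 * <K> = -A^8 + 3*A^4 - 4 + 8*A^-4 - 10*A^-8 + 10*A^-12 - 10*A^-16 + 8*A^-20 - 5*A^-24 + 3*A^-28 - A^-32.
Substitute A = t^(-1/4), i.e. A^e → t^(-e/4): V(t) = -t^8 + 3*t^7 - 5*t^6 + 8*t^5 - 10*t^4 + 10*t^3 - 10*t^2 + 8*t - 4 + 3*t^-1 - t^-2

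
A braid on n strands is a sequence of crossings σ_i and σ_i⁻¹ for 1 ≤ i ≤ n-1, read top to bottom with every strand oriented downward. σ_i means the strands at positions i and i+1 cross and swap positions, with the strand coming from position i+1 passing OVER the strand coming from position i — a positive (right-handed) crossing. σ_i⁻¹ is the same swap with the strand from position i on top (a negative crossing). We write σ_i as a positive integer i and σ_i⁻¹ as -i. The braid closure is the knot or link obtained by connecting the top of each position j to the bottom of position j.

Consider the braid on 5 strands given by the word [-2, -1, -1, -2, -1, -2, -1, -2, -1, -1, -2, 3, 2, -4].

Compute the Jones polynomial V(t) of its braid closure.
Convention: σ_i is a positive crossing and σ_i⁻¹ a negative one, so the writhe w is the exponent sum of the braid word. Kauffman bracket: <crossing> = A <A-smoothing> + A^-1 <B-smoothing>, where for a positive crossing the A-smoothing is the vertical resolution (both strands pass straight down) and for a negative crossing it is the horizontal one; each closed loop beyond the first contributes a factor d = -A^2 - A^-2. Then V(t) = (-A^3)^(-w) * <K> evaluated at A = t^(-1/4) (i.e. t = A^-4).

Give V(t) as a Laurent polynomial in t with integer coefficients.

t^-4 + t^-6 - t^-10

Derivation:
The presented braid s2^-1 s1^-1 s1^-1 s2^-1 s1^-1 s2^-1 s1^-1 s2^-1 s1^-1 s1^-1 s2^-1 s3 s2 s4^-1 on 5 strands reduces by inverse Markov moves (closure unchanged at each step):
  Destabilize: the word has the form β·s4^-1 where s4^-1 occurs only as the final letter (β ∈ B_4); drop it and the last strand → 4 strands.
  Deconjugate: the word is γ·β·γ⁻¹ with γ = s2^-1 (prefix) and γ⁻¹ = s2 (suffix); strip both.
  Destabilize: the word has the form β·s3 where s3 occurs only as the final letter (β ∈ B_3); drop it and the last strand → 3 strands.
Reduced to β = s1^-1 s1^-1 s2^-1 s1^-1 s2^-1 s1^-1 s2^-1 s1^-1 s1^-1 s2^-1 on 3 strands, 10 crossings.
Compute on β:
Braid: s1^-1 s1^-1 s2^-1 s1^-1 s2^-1 s1^-1 s2^-1 s1^-1 s1^-1 s2^-1 on 3 strands, 10 crossings.
Writhe w = (#positive) - (#negative) = 0 - 10 = -10.
Computing the Kauffman bracket via state sum. There are 2^10 = 1024 states.
Each crossing splits two ways (0=vertical, 1=horizontal). The state's weight is A^(#A-smoothings - #B-smoothings) * d^(loops - 1).
Tabulate the states by total A-exponent and number of loops L (A-exp: L × count):
  A^10: L=3 ×1
  A^8: L=2 ×4, L=4 ×6
  A^6: L=1 ×4, L=3 ×30, L=5 ×11
  A^4: L=2 ×48, L=4 ×65, L=6 ×7
  A^2: L=1 ×24, L=3 ×140, L=5 ×45, L=7 ×1
  A^0: L=2 ×129, L=4 ×117, L=6 ×6
  A^-2: L=1 ×43, L=3 ×151, L=5 ×16
  A^-4: L=2 ×96, L=4 ×24
  A^-6: L=1 ×24, L=3 ×21
  A^-8: L=2 ×10
  A^-10: L=3 ×1
Each group contributes A^e * Σ count * d^(L-1):
Powers of d = -A^2 - A^-2: d^2 = A^4 + 2 + A^-4; d^3 = -A^6 - 3*A^2 - 3*A^-2 - A^-6; d^4 = A^8 + 4*A^4 + 6 + 4*A^-4 + A^-8; d^5 = -A^10 - 5*A^6 - 10*A^2 - 10*A^-2 - 5*A^-6 - A^-10; d^6 = A^12 + 6*A^8 + 15*A^4 + 20 + 15*A^-4 + 6*A^-8 + A^-12.
  A^10 * (d^2) = A^14 + 2*A^10 + A^6
  A^8 * (4*d + 6*d^3) = -6*A^14 - 22*A^10 - 22*A^6 - 6*A^2
  A^6 * (4 + 30*d^2 + 11*d^4) = 11*A^14 + 74*A^10 + 130*A^6 + 74*A^2 + 11*A^-2
  A^4 * (48*d + 65*d^3 + 7*d^5) = -7*A^14 - 100*A^10 - 313*A^6 - 313*A^2 - 100*A^-2 - 7*A^-6
  A^2 * (24 + 140*d^2 + 45*d^4 + d^6) = A^14 + 51*A^10 + 335*A^6 + 594*A^2 + 335*A^-2 + 51*A^-6 + A^-10
  A^0 * (129*d + 117*d^3 + 6*d^5) = -6*A^10 - 147*A^6 - 540*A^2 - 540*A^-2 - 147*A^-6 - 6*A^-10
  A^-2 * (43 + 151*d^2 + 16*d^4) = 16*A^6 + 215*A^2 + 441*A^-2 + 215*A^-6 + 16*A^-10
  A^-4 * (96*d + 24*d^3) = -24*A^2 - 168*A^-2 - 168*A^-6 - 24*A^-10
  A^-6 * (24 + 21*d^2) = 21*A^-2 + 66*A^-6 + 21*A^-10
  A^-8 * (10*d) = -10*A^-6 - 10*A^-10
  A^-10 * (d^2) = A^-6 + 2*A^-10 + A^-14
Summing the groups: <K> = -A^10 + A^-6 + A^-14
Normalise by the writhe: (-A^3)^(-w) = (-A^3)^(10) = A^30, so f(A) = A^30 * <K> = -A^40 + A^24 + A^16.
Substitute A = t^(-1/4), i.e. A^e → t^(-e/4): V(t) = t^-4 + t^-6 - t^-10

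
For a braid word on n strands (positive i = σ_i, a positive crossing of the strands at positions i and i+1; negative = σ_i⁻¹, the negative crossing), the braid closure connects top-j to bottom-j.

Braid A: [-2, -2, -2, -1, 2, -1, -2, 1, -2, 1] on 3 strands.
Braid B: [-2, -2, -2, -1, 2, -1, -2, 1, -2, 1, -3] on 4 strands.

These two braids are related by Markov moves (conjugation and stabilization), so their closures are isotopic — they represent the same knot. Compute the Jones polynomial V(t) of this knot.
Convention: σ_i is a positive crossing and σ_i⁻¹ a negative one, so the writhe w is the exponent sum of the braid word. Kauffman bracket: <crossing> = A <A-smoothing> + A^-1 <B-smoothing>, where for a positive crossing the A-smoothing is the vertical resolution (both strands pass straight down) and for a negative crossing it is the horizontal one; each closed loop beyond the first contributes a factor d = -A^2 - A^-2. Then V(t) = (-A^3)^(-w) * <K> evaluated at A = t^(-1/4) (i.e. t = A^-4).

Markov-equivalent braids have isotopic closures, hence identical knot invariants. Strip the Markov moves from each word to reach a common short braid β, then compute V(t) once on β.
Braid A: s2^-1 s2^-1 s2^-1 s1^-1 s2 s1^-1 s2^-1 s1 s2^-1 s1 on 3 strands has no conjugating prefix/suffix or stabilization to strip; take β = s2^-1 s2^-1 s2^-1 s1^-1 s2 s1^-1 s2^-1 s1 s2^-1 s1.
Braid B: s2^-1 s2^-1 s2^-1 s1^-1 s2 s1^-1 s2^-1 s1 s2^-1 s1 s3^-1 on 4 strands reduces by inverse Markov moves (closure unchanged at each step):
  Destabilize: the word has the form β·s3^-1 where s3^-1 occurs only as the final letter (β ∈ B_3); drop it and the last strand → 3 strands.
Reduced to β = s2^-1 s2^-1 s2^-1 s1^-1 s2 s1^-1 s2^-1 s1 s2^-1 s1 on 3 strands, 10 crossings.
Both give the same β = s2^-1 s2^-1 s2^-1 s1^-1 s2 s1^-1 s2^-1 s1 s2^-1 s1 on 3 strands, so one state sum suffices:
Braid: s2^-1 s2^-1 s2^-1 s1^-1 s2 s1^-1 s2^-1 s1 s2^-1 s1 on 3 strands, 10 crossings.
Writhe w = (#positive) - (#negative) = 3 - 7 = -4.
Computing the Kauffman bracket via state sum. There are 2^10 = 1024 states.
For each crossing: s=0 is the vertical smoothing, s=1 horizontal. Crossing k contributes A^(sign_k * (1 - 2*s_k)); loop factor d = -A^2 - A^-2.
Tabulate the states by total A-exponent and number of loops L (A-exp: L × count):
  A^10: L=6 ×1
  A^8: L=5 ×10
  A^6: L=4 ×41, L=6 ×4
  A^4: L=3 ×88, L=5 ×31, L=7 ×1
  A^2: L=2 ×102, L=4 ×99, L=6 ×9
  A^0: L=1 ×54, L=3 ×162, L=5 ×36
  A^-2: L=2 ×134, L=4 ×74, L=6 ×2
  A^-4: L=1 ×30, L=3 ×82, L=5 ×8
  A^-6: L=2 ×32, L=4 ×13
  A^-8: L=1 ×3, L=3 ×7
  A^-10: L=2 ×1
Each group contributes A^e * Σ count * d^(L-1):
Powers of d = -A^2 - A^-2: d^2 = A^4 + 2 + A^-4; d^3 = -A^6 - 3*A^2 - 3*A^-2 - A^-6; d^4 = A^8 + 4*A^4 + 6 + 4*A^-4 + A^-8; d^5 = -A^10 - 5*A^6 - 10*A^2 - 10*A^-2 - 5*A^-6 - A^-10; d^6 = A^12 + 6*A^8 + 15*A^4 + 20 + 15*A^-4 + 6*A^-8 + A^-12.
  A^10 * (d^5) = -A^20 - 5*A^16 - 10*A^12 - 10*A^8 - 5*A^4 - 1
  A^8 * (10*d^4) = 10*A^16 + 40*A^12 + 60*A^8 + 40*A^4 + 10
  A^6 * (41*d^3 + 4*d^5) = -4*A^16 - 61*A^12 - 163*A^8 - 163*A^4 - 61 - 4*A^-4
  A^4 * (88*d^2 + 31*d^4 + d^6) = A^16 + 37*A^12 + 227*A^8 + 382*A^4 + 227 + 37*A^-4 + A^-8
  A^2 * (102*d + 99*d^3 + 9*d^5) = -9*A^12 - 144*A^8 - 489*A^4 - 489 - 144*A^-4 - 9*A^-8
  A^0 * (54 + 162*d^2 + 36*d^4) = 36*A^8 + 306*A^4 + 594 + 306*A^-4 + 36*A^-8
  A^-2 * (134*d + 74*d^3 + 2*d^5) = -2*A^8 - 84*A^4 - 376 - 376*A^-4 - 84*A^-8 - 2*A^-12
  A^-4 * (30 + 82*d^2 + 8*d^4) = 8*A^4 + 114 + 242*A^-4 + 114*A^-8 + 8*A^-12
  A^-6 * (32*d + 13*d^3) = -13 - 71*A^-4 - 71*A^-8 - 13*A^-12
  A^-8 * (3 + 7*d^2) = 7*A^-4 + 17*A^-8 + 7*A^-12
  A^-10 * (d) = -A^-8 - A^-12
Summing the groups: <K> = -A^20 + 2*A^16 - 3*A^12 + 4*A^8 - 5*A^4 + 5 - 3*A^-4 + 3*A^-8 - A^-12
Normalise by the writhe: (-A^3)^(-w) = (-A^3)^(4) = A^12, so f(A) = A^12 * <K> = -A^32 + 2*A^28 - 3*A^24 + 4*A^20 - 5*A^16 + 5*A^12 - 3*A^8 + 3*A^4 - 1.
Substitute A = t^(-1/4), i.e. A^e → t^(-e/4): V(t) = -1 + 3*t^-1 - 3*t^-2 + 5*t^-3 - 5*t^-4 + 4*t^-5 - 3*t^-6 + 2*t^-7 - t^-8

Answer: -1 + 3*t^-1 - 3*t^-2 + 5*t^-3 - 5*t^-4 + 4*t^-5 - 3*t^-6 + 2*t^-7 - t^-8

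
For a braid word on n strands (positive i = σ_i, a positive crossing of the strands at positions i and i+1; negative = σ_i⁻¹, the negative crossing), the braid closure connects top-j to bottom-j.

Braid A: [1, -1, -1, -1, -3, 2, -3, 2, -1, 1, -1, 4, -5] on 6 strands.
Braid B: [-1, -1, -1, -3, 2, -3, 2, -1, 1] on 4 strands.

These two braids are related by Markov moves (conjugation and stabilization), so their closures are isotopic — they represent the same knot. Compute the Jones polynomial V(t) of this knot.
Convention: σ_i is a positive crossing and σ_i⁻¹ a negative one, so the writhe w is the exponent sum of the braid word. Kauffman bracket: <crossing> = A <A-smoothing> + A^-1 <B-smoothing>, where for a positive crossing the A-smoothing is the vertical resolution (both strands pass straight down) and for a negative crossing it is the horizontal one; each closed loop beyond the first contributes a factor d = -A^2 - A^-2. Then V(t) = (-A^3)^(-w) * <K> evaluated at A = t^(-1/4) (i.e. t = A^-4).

t - 1 + 2*t^-1 - 3*t^-2 + 3*t^-3 - 2*t^-4 + 2*t^-5 - t^-6

Derivation:
Markov-equivalent braids have isotopic closures, hence identical knot invariants. Strip the Markov moves from each word to reach a common short braid β, then compute V(t) once on β.
Braid A: s1 s1^-1 s1^-1 s1^-1 s3^-1 s2 s3^-1 s2 s1^-1 s1 s1^-1 s4 s5^-1 on 6 strands reduces by inverse Markov moves (closure unchanged at each step):
  Destabilize: the word has the form β·s5^-1 where s5^-1 occurs only as the final letter (β ∈ B_5); drop it and the last strand → 5 strands.
  Destabilize: the word has the form β·s4 where s4 occurs only as the final letter (β ∈ B_4); drop it and the last strand → 4 strands.
  Deconjugate: the word is γ·β·γ⁻¹ with γ = s1 s1^-1 (prefix) and γ⁻¹ = s1 s1^-1 (suffix); strip both.
Reduced to β = s1^-1 s1^-1 s3^-1 s2 s3^-1 s2 s1^-1 on 4 strands, 7 crossings.
Braid B: s1^-1 s1^-1 s1^-1 s3^-1 s2 s3^-1 s2 s1^-1 s1 on 4 strands reduces by inverse Markov moves (closure unchanged at each step):
  Deconjugate: the word is γ·β·γ⁻¹ with γ = s1^-1 (prefix) and γ⁻¹ = s1 (suffix); strip both.
Reduced to β = s1^-1 s1^-1 s3^-1 s2 s3^-1 s2 s1^-1 on 4 strands, 7 crossings.
Both give the same β = s1^-1 s1^-1 s3^-1 s2 s3^-1 s2 s1^-1 on 4 strands, so one state sum suffices:
Braid: s1^-1 s1^-1 s3^-1 s2 s3^-1 s2 s1^-1 on 4 strands, 7 crossings.
Writhe w = (#positive) - (#negative) = 2 - 5 = -3.
Enumerate smoothing states for the bracket polynomial. There are 2^7 = 128 states.
Each crossing splits two ways (0=vertical, 1=horizontal). The state's weight is A^(#A-smoothings - #B-smoothings) * d^(loops - 1).
Tabulate the states by total A-exponent and number of loops L (A-exp: L × count):
  A^7: L=5 ×1
  A^5: L=4 ×7
  A^3: L=3 ×20, L=5 ×1
  A^1: L=2 ×27, L=4 ×8
  A^-1: L=1 ×15, L=3 ×19, L=5 ×1
  A^-3: L=2 ×17, L=4 ×4
  A^-5: L=3 ×7
  A^-7: L=4 ×1
Each group contributes A^e * Σ count * d^(L-1):
Powers of d = -A^2 - A^-2: d^2 = A^4 + 2 + A^-4; d^3 = -A^6 - 3*A^2 - 3*A^-2 - A^-6; d^4 = A^8 + 4*A^4 + 6 + 4*A^-4 + A^-8.
  A^7 * (d^4) = A^15 + 4*A^11 + 6*A^7 + 4*A^3 + A^-1
  A^5 * (7*d^3) = -7*A^11 - 21*A^7 - 21*A^3 - 7*A^-1
  A^3 * (20*d^2 + d^4) = A^11 + 24*A^7 + 46*A^3 + 24*A^-1 + A^-5
  A^1 * (27*d + 8*d^3) = -8*A^7 - 51*A^3 - 51*A^-1 - 8*A^-5
  A^-1 * (15 + 19*d^2 + d^4) = A^7 + 23*A^3 + 59*A^-1 + 23*A^-5 + A^-9
  A^-3 * (17*d + 4*d^3) = -4*A^3 - 29*A^-1 - 29*A^-5 - 4*A^-9
  A^-5 * (7*d^2) = 7*A^-1 + 14*A^-5 + 7*A^-9
  A^-7 * (d^3) = -A^-1 - 3*A^-5 - 3*A^-9 - A^-13
Summing the groups: <K> = A^15 - 2*A^11 + 2*A^7 - 3*A^3 + 3*A^-1 - 2*A^-5 + A^-9 - A^-13
Normalise by the writhe: (-A^3)^(-w) = (-A^3)^(3) = -A^9, so f(A) = -A^9 * <K> = -A^24 + 2*A^20 - 2*A^16 + 3*A^12 - 3*A^8 + 2*A^4 - 1 + A^-4.
Substitute A = t^(-1/4), i.e. A^e → t^(-e/4): V(t) = t - 1 + 2*t^-1 - 3*t^-2 + 3*t^-3 - 2*t^-4 + 2*t^-5 - t^-6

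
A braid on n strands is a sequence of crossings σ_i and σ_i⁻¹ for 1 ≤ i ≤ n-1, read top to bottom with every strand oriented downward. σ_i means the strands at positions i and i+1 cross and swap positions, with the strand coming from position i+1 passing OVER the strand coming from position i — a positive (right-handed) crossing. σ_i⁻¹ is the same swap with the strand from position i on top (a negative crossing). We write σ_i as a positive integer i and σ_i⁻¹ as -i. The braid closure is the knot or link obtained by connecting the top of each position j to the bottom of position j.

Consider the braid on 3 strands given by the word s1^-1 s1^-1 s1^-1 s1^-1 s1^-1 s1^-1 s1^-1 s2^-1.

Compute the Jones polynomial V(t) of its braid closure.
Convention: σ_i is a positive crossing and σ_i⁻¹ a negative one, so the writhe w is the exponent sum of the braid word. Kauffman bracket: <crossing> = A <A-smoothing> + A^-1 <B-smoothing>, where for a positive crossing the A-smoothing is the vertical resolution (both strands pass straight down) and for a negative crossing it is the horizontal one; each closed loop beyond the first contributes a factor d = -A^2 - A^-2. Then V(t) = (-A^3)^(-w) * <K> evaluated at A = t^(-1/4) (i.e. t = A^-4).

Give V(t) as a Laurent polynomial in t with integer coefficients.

The presented braid s1^-1 s1^-1 s1^-1 s1^-1 s1^-1 s1^-1 s1^-1 s2^-1 on 3 strands reduces by inverse Markov moves (closure unchanged at each step):
  Destabilize: the word has the form β·s2^-1 where s2^-1 occurs only as the final letter (β ∈ B_2); drop it and the last strand → 2 strands.
Reduced to β = s1^-1 s1^-1 s1^-1 s1^-1 s1^-1 s1^-1 s1^-1 on 2 strands, 7 crossings.
Compute on β:
Braid: s1^-1 s1^-1 s1^-1 s1^-1 s1^-1 s1^-1 s1^-1 on 2 strands, 7 crossings.
Writhe w = (#positive) - (#negative) = 0 - 7 = -7.
Enumerate smoothing states for the bracket polynomial. There are 2^7 = 128 states.
Smooth each crossing (0=||, 1=⌣⌢); contribution A^(Σ sign_k(1-2s_k)) * d^(L-1).
Tabulate the states by total A-exponent and number of loops L (A-exp: L × count):
  A^7: L=7 ×1
  A^5: L=6 ×7
  A^3: L=5 ×21
  A^1: L=4 ×35
  A^-1: L=3 ×35
  A^-3: L=2 ×21
  A^-5: L=1 ×7
  A^-7: L=2 ×1
Each group contributes A^e * Σ count * d^(L-1):
Powers of d = -A^2 - A^-2: d^2 = A^4 + 2 + A^-4; d^3 = -A^6 - 3*A^2 - 3*A^-2 - A^-6; d^4 = A^8 + 4*A^4 + 6 + 4*A^-4 + A^-8; d^5 = -A^10 - 5*A^6 - 10*A^2 - 10*A^-2 - 5*A^-6 - A^-10; d^6 = A^12 + 6*A^8 + 15*A^4 + 20 + 15*A^-4 + 6*A^-8 + A^-12.
  A^7 * (d^6) = A^19 + 6*A^15 + 15*A^11 + 20*A^7 + 15*A^3 + 6*A^-1 + A^-5
  A^5 * (7*d^5) = -7*A^15 - 35*A^11 - 70*A^7 - 70*A^3 - 35*A^-1 - 7*A^-5
  A^3 * (21*d^4) = 21*A^11 + 84*A^7 + 126*A^3 + 84*A^-1 + 21*A^-5
  A^1 * (35*d^3) = -35*A^7 - 105*A^3 - 105*A^-1 - 35*A^-5
  A^-1 * (35*d^2) = 35*A^3 + 70*A^-1 + 35*A^-5
  A^-3 * (21*d) = -21*A^-1 - 21*A^-5
  A^-5 * (7) = 7*A^-5
  A^-7 * (d) = -A^-5 - A^-9
Summing the groups: <K> = A^19 - A^15 + A^11 - A^7 + A^3 - A^-1 - A^-9
Normalise by the writhe: (-A^3)^(-w) = (-A^3)^(7) = -A^21, so f(A) = -A^21 * <K> = -A^40 + A^36 - A^32 + A^28 - A^24 + A^20 + A^12.
Substitute A = t^(-1/4), i.e. A^e → t^(-e/4): V(t) = t^-3 + t^-5 - t^-6 + t^-7 - t^-8 + t^-9 - t^-10

Answer: t^-3 + t^-5 - t^-6 + t^-7 - t^-8 + t^-9 - t^-10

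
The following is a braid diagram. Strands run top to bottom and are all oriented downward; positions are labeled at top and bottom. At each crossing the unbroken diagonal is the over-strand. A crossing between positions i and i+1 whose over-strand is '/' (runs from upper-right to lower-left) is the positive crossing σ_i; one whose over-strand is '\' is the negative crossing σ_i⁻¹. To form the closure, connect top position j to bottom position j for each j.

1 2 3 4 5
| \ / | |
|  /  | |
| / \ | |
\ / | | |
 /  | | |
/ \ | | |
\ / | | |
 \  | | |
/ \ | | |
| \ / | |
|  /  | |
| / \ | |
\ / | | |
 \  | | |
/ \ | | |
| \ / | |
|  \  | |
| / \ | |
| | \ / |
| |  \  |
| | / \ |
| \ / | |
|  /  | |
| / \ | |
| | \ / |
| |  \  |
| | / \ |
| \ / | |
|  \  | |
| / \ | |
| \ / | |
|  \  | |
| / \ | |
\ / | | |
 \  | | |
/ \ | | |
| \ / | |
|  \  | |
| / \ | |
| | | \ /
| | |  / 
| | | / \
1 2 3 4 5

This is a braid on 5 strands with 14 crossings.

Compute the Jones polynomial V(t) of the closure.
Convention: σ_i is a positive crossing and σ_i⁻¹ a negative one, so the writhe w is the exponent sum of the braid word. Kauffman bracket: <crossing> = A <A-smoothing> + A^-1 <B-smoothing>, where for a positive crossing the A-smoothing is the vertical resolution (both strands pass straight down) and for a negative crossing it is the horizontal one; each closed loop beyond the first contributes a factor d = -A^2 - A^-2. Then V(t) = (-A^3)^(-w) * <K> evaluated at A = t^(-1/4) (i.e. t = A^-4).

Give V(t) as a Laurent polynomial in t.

Reading the diagram top to bottom ('/'-over between positions i,i+1 = s_i, '\'-over = s_i^-1): braid word = s2 s1 s1^-1 s2 s1^-1 s2^-1 s3^-1 s2 s3^-1 s2^-1 s2^-1 s1^-1 s2^-1 s4.
The presented braid s2 s1 s1^-1 s2 s1^-1 s2^-1 s3^-1 s2 s3^-1 s2^-1 s2^-1 s1^-1 s2^-1 s4 on 5 strands reduces by inverse Markov moves (closure unchanged at each step):
  Destabilize: the word has the form β·s4 where s4 occurs only as the final letter (β ∈ B_4); drop it and the last strand → 4 strands.
  Deconjugate: the word is γ·β·γ⁻¹ with γ = s2 s1 (prefix) and γ⁻¹ = s1^-1 s2^-1 (suffix); strip both.
Reduced to β = s1^-1 s2 s1^-1 s2^-1 s3^-1 s2 s3^-1 s2^-1 s2^-1 on 4 strands, 9 crossings.
Compute on β:
Braid: s1^-1 s2 s1^-1 s2^-1 s3^-1 s2 s3^-1 s2^-1 s2^-1 on 4 strands, 9 crossings.
Writhe w = (#positive) - (#negative) = 2 - 7 = -5.
Enumerate smoothing states for the bracket polynomial. There are 2^9 = 512 states.
For each crossing: s=0 is the vertical smoothing, s=1 horizontal. Crossing k contributes A^(sign_k * (1 - 2*s_k)); loop factor d = -A^2 - A^-2.
Tabulate the states by total A-exponent and number of loops L (A-exp: L × count):
  A^9: L=5 ×1
  A^7: L=4 ×9
  A^5: L=3 ×30, L=5 ×6
  A^3: L=2 ×45, L=4 ×37, L=6 ×2
  A^1: L=1 ×27, L=3 ×78, L=5 ×21
  A^-1: L=2 ×67, L=4 ×53, L=6 ×6
  A^-3: L=1 ×12, L=3 ×53, L=5 ×18, L=7 ×1
  A^-5: L=2 ×14, L=4 ×19, L=6 ×3
  A^-7: L=3 ×6, L=5 ×3
  A^-9: L=4 ×1
Each group contributes A^e * Σ count * d^(L-1):
Powers of d = -A^2 - A^-2: d^2 = A^4 + 2 + A^-4; d^3 = -A^6 - 3*A^2 - 3*A^-2 - A^-6; d^4 = A^8 + 4*A^4 + 6 + 4*A^-4 + A^-8; d^5 = -A^10 - 5*A^6 - 10*A^2 - 10*A^-2 - 5*A^-6 - A^-10; d^6 = A^12 + 6*A^8 + 15*A^4 + 20 + 15*A^-4 + 6*A^-8 + A^-12.
  A^9 * (d^4) = A^17 + 4*A^13 + 6*A^9 + 4*A^5 + A
  A^7 * (9*d^3) = -9*A^13 - 27*A^9 - 27*A^5 - 9*A
  A^5 * (30*d^2 + 6*d^4) = 6*A^13 + 54*A^9 + 96*A^5 + 54*A + 6*A^-3
  A^3 * (45*d + 37*d^3 + 2*d^5) = -2*A^13 - 47*A^9 - 176*A^5 - 176*A - 47*A^-3 - 2*A^-7
  A^1 * (27 + 78*d^2 + 21*d^4) = 21*A^9 + 162*A^5 + 309*A + 162*A^-3 + 21*A^-7
  A^-1 * (67*d + 53*d^3 + 6*d^5) = -6*A^9 - 83*A^5 - 286*A - 286*A^-3 - 83*A^-7 - 6*A^-11
  A^-3 * (12 + 53*d^2 + 18*d^4 + d^6) = A^9 + 24*A^5 + 140*A + 246*A^-3 + 140*A^-7 + 24*A^-11 + A^-15
  A^-5 * (14*d + 19*d^3 + 3*d^5) = -3*A^5 - 34*A - 101*A^-3 - 101*A^-7 - 34*A^-11 - 3*A^-15
  A^-7 * (6*d^2 + 3*d^4) = 3*A + 18*A^-3 + 30*A^-7 + 18*A^-11 + 3*A^-15
  A^-9 * (d^3) = -A^-3 - 3*A^-7 - 3*A^-11 - A^-15
Summing the groups: <K> = A^17 - A^13 + 2*A^9 - 3*A^5 + 2*A - 3*A^-3 + 2*A^-7 - A^-11
Normalise by the writhe: (-A^3)^(-w) = (-A^3)^(5) = -A^15, so f(A) = -A^15 * <K> = -A^32 + A^28 - 2*A^24 + 3*A^20 - 2*A^16 + 3*A^12 - 2*A^8 + A^4.
Substitute A = t^(-1/4), i.e. A^e → t^(-e/4): V(t) = t^-1 - 2*t^-2 + 3*t^-3 - 2*t^-4 + 3*t^-5 - 2*t^-6 + t^-7 - t^-8

Answer: t^-1 - 2*t^-2 + 3*t^-3 - 2*t^-4 + 3*t^-5 - 2*t^-6 + t^-7 - t^-8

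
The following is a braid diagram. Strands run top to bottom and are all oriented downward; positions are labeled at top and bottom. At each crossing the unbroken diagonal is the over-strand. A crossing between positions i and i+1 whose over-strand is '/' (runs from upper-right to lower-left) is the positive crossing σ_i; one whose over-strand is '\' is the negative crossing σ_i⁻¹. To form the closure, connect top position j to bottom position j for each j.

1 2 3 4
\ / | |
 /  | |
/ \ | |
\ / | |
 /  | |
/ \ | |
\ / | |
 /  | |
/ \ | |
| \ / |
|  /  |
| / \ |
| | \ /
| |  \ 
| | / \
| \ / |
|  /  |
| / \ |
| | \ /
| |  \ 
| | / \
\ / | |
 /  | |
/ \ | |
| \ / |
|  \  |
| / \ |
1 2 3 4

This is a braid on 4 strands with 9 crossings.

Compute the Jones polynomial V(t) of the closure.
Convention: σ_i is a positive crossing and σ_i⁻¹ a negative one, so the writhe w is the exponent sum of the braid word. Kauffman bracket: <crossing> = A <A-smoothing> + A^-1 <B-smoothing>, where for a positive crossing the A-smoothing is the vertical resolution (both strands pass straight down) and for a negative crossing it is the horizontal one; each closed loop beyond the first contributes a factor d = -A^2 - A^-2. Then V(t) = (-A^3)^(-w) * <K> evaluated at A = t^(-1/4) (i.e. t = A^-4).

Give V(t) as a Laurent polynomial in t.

t^7 - 2*t^6 + 3*t^5 - 4*t^4 + 4*t^3 - 4*t^2 + 3*t - 1 + t^-1

Derivation:
Reading the diagram top to bottom ('/'-over between positions i,i+1 = s_i, '\'-over = s_i^-1): braid word = s1 s1 s1 s2 s3^-1 s2 s3^-1 s1 s2^-1.
Braid: s1 s1 s1 s2 s3^-1 s2 s3^-1 s1 s2^-1 on 4 strands, 9 crossings.
Writhe w = (#positive) - (#negative) = 6 - 3 = 3.
Computing the Kauffman bracket via state sum. There are 2^9 = 512 states.
For each crossing: s=0 is the vertical smoothing, s=1 horizontal. Crossing k contributes A^(sign_k * (1 - 2*s_k)); loop factor d = -A^2 - A^-2.
Tabulate the states by total A-exponent and number of loops L (A-exp: L × count):
  A^9: L=3 ×1
  A^7: L=2 ×7, L=4 ×2
  A^5: L=1 ×12, L=3 ×24
  A^3: L=2 ×66, L=4 ×18
  A^1: L=1 ×35, L=3 ×84, L=5 ×7
  A^-1: L=2 ×73, L=4 ×52, L=6 ×1
  A^-3: L=3 ×68, L=5 ×16
  A^-5: L=4 ×34, L=6 ×2
  A^-7: L=5 ×9
  A^-9: L=6 ×1
Each group contributes A^e * Σ count * d^(L-1):
Powers of d = -A^2 - A^-2: d^2 = A^4 + 2 + A^-4; d^3 = -A^6 - 3*A^2 - 3*A^-2 - A^-6; d^4 = A^8 + 4*A^4 + 6 + 4*A^-4 + A^-8; d^5 = -A^10 - 5*A^6 - 10*A^2 - 10*A^-2 - 5*A^-6 - A^-10.
  A^9 * (d^2) = A^13 + 2*A^9 + A^5
  A^7 * (7*d + 2*d^3) = -2*A^13 - 13*A^9 - 13*A^5 - 2*A
  A^5 * (12 + 24*d^2) = 24*A^9 + 60*A^5 + 24*A
  A^3 * (66*d + 18*d^3) = -18*A^9 - 120*A^5 - 120*A - 18*A^-3
  A^1 * (35 + 84*d^2 + 7*d^4) = 7*A^9 + 112*A^5 + 245*A + 112*A^-3 + 7*A^-7
  A^-1 * (73*d + 52*d^3 + d^5) = -A^9 - 57*A^5 - 239*A - 239*A^-3 - 57*A^-7 - A^-11
  A^-3 * (68*d^2 + 16*d^4) = 16*A^5 + 132*A + 232*A^-3 + 132*A^-7 + 16*A^-11
  A^-5 * (34*d^3 + 2*d^5) = -2*A^5 - 44*A - 122*A^-3 - 122*A^-7 - 44*A^-11 - 2*A^-15
  A^-7 * (9*d^4) = 9*A + 36*A^-3 + 54*A^-7 + 36*A^-11 + 9*A^-15
  A^-9 * (d^5) = -A - 5*A^-3 - 10*A^-7 - 10*A^-11 - 5*A^-15 - A^-19
Summing the groups: <K> = -A^13 + A^9 - 3*A^5 + 4*A - 4*A^-3 + 4*A^-7 - 3*A^-11 + 2*A^-15 - A^-19
Normalise by the writhe: (-A^3)^(-w) = (-A^3)^(-3) = -A^-9, so f(A) = -A^-9 * <K> = A^4 - 1 + 3*A^-4 - 4*A^-8 + 4*A^-12 - 4*A^-16 + 3*A^-20 - 2*A^-24 + A^-28.
Substitute A = t^(-1/4), i.e. A^e → t^(-e/4): V(t) = t^7 - 2*t^6 + 3*t^5 - 4*t^4 + 4*t^3 - 4*t^2 + 3*t - 1 + t^-1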